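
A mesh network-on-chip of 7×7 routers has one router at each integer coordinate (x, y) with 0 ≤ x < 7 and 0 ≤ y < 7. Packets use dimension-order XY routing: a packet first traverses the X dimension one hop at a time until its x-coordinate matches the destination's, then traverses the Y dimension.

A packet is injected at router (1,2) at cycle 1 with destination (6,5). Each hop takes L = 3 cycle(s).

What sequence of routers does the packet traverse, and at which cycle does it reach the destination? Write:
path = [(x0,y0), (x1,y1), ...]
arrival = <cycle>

path = [(1,2), (2,2), (3,2), (4,2), (5,2), (6,2), (6,3), (6,4), (6,5)]
arrival = 25

#0 — 1,2 | c1
#1 — 2,2 | c4 | E
#2 — 3,2 | c7 | E
#3 — 4,2 | c10 | E
#4 — 5,2 | c13 | E
#5 — 6,2 | c16 | E
#6 — 6,3 | c19 | N
#7 — 6,4 | c22 | N
#8 — 6,5 | c25 | N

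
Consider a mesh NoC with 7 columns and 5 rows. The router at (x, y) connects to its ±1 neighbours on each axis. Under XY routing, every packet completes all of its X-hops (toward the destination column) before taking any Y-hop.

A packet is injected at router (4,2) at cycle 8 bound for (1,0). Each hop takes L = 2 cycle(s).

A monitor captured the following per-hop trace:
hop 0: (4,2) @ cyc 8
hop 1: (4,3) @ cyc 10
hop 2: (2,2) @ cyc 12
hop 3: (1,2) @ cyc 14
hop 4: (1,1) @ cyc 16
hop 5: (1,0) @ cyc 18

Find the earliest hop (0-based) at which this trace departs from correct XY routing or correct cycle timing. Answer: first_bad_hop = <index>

hop 1: step (+0,+1), +2 cyc — BAD: Y-move but x=4≠1

first_bad_hop = 1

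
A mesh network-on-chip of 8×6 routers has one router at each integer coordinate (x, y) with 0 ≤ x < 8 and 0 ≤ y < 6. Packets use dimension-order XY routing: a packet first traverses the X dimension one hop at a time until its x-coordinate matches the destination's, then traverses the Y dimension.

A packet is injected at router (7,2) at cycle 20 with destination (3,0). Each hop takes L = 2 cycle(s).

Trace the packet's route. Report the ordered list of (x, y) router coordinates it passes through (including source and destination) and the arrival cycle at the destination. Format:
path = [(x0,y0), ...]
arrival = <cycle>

hop 0: (7,2) @ cyc 20
hop 1: (6,2) @ cyc 22  [W]
hop 2: (5,2) @ cyc 24  [W]
hop 3: (4,2) @ cyc 26  [W]
hop 4: (3,2) @ cyc 28  [W]
hop 5: (3,1) @ cyc 30  [S]
hop 6: (3,0) @ cyc 32  [S]

path = [(7,2), (6,2), (5,2), (4,2), (3,2), (3,1), (3,0)]
arrival = 32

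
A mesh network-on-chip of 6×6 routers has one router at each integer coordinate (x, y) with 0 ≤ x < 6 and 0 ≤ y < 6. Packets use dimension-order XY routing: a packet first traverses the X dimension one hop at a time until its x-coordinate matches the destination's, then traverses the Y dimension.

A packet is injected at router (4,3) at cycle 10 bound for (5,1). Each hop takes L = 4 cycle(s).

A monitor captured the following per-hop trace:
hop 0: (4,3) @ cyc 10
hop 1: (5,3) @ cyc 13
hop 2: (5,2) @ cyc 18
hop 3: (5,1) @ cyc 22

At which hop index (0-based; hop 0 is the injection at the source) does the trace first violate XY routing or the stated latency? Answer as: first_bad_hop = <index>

[1] (+1,+0) / 3c ⇒ BAD: Δcyc=3≠L

first_bad_hop = 1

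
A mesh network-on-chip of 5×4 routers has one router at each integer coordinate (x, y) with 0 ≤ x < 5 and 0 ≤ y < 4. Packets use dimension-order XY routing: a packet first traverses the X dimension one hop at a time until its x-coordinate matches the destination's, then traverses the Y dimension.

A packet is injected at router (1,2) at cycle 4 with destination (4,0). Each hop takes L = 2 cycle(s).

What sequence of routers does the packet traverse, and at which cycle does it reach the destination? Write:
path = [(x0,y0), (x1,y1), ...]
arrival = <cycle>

path = [(1,2), (2,2), (3,2), (4,2), (4,1), (4,0)]
arrival = 14

src (1,2)  cyc=4
E→(2,2)  cyc=6
E→(3,2)  cyc=8
E→(4,2)  cyc=10
S→(4,1)  cyc=12
S→(4,0)  cyc=14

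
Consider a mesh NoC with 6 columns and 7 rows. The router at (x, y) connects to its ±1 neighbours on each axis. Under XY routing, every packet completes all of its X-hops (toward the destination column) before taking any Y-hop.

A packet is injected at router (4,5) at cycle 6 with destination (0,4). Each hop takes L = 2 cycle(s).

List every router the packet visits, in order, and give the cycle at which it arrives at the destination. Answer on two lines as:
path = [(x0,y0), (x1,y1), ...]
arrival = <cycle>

t=6: at (4,5)
t=8: at (3,5) after W
t=10: at (2,5) after W
t=12: at (1,5) after W
t=14: at (0,5) after W
t=16: at (0,4) after S

path = [(4,5), (3,5), (2,5), (1,5), (0,5), (0,4)]
arrival = 16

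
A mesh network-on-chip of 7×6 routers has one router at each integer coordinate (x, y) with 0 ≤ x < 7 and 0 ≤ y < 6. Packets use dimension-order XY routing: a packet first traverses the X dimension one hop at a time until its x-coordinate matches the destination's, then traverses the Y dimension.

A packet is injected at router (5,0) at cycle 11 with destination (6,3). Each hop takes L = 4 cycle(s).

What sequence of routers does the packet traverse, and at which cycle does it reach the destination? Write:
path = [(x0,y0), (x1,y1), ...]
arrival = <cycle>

path = [(5,0), (6,0), (6,1), (6,2), (6,3)]
arrival = 27

hop 0: (5,0) @ cyc 11
hop 1: (6,0) @ cyc 15  [E]
hop 2: (6,1) @ cyc 19  [N]
hop 3: (6,2) @ cyc 23  [N]
hop 4: (6,3) @ cyc 27  [N]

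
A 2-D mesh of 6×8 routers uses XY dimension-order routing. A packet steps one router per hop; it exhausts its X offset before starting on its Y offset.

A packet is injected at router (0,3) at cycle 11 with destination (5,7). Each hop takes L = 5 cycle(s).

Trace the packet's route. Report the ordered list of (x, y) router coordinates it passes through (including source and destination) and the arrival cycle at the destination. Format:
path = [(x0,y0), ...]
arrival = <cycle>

path = [(0,3), (1,3), (2,3), (3,3), (4,3), (5,3), (5,4), (5,5), (5,6), (5,7)]
arrival = 56

  0. router=(0,3) cycle=11 (inject)
  1. router=(1,3) cycle=16 dir=E
  2. router=(2,3) cycle=21 dir=E
  3. router=(3,3) cycle=26 dir=E
  4. router=(4,3) cycle=31 dir=E
  5. router=(5,3) cycle=36 dir=E
  6. router=(5,4) cycle=41 dir=N
  7. router=(5,5) cycle=46 dir=N
  8. router=(5,6) cycle=51 dir=N
  9. router=(5,7) cycle=56 dir=N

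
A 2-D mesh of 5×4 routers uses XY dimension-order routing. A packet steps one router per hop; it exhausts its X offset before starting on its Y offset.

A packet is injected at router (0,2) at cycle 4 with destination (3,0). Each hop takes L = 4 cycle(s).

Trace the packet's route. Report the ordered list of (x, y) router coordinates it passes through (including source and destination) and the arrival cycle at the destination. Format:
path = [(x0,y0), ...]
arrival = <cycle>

path = [(0,2), (1,2), (2,2), (3,2), (3,1), (3,0)]
arrival = 24

t=4: at (0,2)
t=8: at (1,2) after E
t=12: at (2,2) after E
t=16: at (3,2) after E
t=20: at (3,1) after S
t=24: at (3,0) after S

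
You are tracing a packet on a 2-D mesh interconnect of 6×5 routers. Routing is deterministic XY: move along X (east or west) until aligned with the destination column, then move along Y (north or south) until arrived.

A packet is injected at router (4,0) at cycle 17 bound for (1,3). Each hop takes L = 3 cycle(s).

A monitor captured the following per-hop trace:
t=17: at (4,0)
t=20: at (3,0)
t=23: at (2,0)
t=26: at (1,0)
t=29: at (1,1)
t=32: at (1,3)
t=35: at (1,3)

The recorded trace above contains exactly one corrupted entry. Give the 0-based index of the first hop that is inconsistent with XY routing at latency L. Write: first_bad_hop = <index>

  1: Δx=-1 Δy=+0 Δt=3 [ok]
  2: Δx=-1 Δy=+0 Δt=3 [ok]
  3: Δx=-1 Δy=+0 Δt=3 [ok]
  4: Δx=+0 Δy=+1 Δt=3 [ok]
  5: Δx=+0 Δy=+2 Δt=3 [BAD: non-unit step]

first_bad_hop = 5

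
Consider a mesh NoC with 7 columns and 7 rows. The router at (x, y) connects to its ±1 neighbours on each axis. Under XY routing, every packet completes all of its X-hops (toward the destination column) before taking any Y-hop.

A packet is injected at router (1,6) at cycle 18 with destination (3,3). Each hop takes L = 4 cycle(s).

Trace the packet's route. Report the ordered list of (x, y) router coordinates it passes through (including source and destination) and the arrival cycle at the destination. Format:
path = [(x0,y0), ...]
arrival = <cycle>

path = [(1,6), (2,6), (3,6), (3,5), (3,4), (3,3)]
arrival = 38

  0. router=(1,6) cycle=18 (inject)
  1. router=(2,6) cycle=22 dir=E
  2. router=(3,6) cycle=26 dir=E
  3. router=(3,5) cycle=30 dir=S
  4. router=(3,4) cycle=34 dir=S
  5. router=(3,3) cycle=38 dir=S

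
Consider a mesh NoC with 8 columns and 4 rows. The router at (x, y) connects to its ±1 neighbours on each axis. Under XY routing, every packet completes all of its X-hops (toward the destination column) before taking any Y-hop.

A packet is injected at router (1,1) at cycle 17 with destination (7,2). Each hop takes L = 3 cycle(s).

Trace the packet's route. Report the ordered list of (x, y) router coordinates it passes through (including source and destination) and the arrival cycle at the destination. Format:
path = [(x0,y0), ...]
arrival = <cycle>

path = [(1,1), (2,1), (3,1), (4,1), (5,1), (6,1), (7,1), (7,2)]
arrival = 38

#0 — 1,1 | c17
#1 — 2,1 | c20 | E
#2 — 3,1 | c23 | E
#3 — 4,1 | c26 | E
#4 — 5,1 | c29 | E
#5 — 6,1 | c32 | E
#6 — 7,1 | c35 | E
#7 — 7,2 | c38 | N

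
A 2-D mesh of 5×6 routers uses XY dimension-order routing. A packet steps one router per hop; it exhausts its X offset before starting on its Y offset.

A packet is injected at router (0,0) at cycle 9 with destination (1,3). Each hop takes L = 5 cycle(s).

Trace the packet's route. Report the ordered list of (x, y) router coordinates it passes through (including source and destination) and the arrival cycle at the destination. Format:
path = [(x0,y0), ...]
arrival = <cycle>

path = [(0,0), (1,0), (1,1), (1,2), (1,3)]
arrival = 29

hop 0: (0,0) @ cyc 9
hop 1: (1,0) @ cyc 14  [E]
hop 2: (1,1) @ cyc 19  [N]
hop 3: (1,2) @ cyc 24  [N]
hop 4: (1,3) @ cyc 29  [N]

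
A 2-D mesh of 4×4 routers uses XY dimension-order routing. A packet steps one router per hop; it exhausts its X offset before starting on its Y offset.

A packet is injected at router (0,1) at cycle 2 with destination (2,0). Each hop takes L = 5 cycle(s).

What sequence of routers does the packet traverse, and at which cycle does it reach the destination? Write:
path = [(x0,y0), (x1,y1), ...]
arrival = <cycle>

#0 — 0,1 | c2
#1 — 1,1 | c7 | E
#2 — 2,1 | c12 | E
#3 — 2,0 | c17 | S

path = [(0,1), (1,1), (2,1), (2,0)]
arrival = 17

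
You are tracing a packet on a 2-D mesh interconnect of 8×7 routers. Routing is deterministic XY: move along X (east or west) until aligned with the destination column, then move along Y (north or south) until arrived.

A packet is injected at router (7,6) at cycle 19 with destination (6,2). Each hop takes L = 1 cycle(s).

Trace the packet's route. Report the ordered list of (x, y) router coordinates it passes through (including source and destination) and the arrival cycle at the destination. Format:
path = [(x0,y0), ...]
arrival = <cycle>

path = [(7,6), (6,6), (6,5), (6,4), (6,3), (6,2)]
arrival = 24

src (7,6)  cyc=19
W→(6,6)  cyc=20
S→(6,5)  cyc=21
S→(6,4)  cyc=22
S→(6,3)  cyc=23
S→(6,2)  cyc=24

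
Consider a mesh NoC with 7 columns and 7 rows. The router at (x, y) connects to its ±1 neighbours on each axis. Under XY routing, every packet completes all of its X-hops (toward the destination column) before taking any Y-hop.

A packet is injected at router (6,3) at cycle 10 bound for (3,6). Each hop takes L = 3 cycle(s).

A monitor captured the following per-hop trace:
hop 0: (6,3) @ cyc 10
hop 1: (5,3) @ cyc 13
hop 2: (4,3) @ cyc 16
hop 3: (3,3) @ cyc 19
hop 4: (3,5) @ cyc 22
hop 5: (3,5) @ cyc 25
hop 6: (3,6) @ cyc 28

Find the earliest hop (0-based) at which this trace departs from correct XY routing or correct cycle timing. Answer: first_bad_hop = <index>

  1: Δx=-1 Δy=+0 Δt=3 [ok]
  2: Δx=-1 Δy=+0 Δt=3 [ok]
  3: Δx=-1 Δy=+0 Δt=3 [ok]
  4: Δx=+0 Δy=+2 Δt=3 [BAD: non-unit step]

first_bad_hop = 4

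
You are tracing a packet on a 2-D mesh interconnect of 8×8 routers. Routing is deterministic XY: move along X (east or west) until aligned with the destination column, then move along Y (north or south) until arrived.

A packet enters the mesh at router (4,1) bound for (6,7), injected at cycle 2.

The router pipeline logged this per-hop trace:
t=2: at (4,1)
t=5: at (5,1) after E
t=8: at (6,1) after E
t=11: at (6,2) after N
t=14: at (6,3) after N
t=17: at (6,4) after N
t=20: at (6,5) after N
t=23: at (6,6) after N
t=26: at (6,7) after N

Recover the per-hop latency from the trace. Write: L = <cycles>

L = 3

Between hops 0 and 1 the cycle counter advances 5 − 2 = 3.
That increment is L by definition: L = 3.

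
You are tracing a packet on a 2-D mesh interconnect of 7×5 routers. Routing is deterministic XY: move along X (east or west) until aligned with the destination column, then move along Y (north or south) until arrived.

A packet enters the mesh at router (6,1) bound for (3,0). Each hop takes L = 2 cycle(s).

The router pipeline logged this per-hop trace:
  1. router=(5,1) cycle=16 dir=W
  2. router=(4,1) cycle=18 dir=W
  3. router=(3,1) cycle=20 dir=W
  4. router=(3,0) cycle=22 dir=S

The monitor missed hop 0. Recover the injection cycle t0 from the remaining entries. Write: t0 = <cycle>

t0 = 14

The first recorded entry is hop 1 at cycle 16.
Subtract one hop: t0 = 16 − 2 = 14.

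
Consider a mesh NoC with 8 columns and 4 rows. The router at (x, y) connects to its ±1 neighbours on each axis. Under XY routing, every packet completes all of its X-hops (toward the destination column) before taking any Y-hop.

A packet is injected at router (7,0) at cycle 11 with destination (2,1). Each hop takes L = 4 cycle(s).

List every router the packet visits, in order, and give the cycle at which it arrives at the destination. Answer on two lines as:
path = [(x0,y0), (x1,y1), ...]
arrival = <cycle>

hop 0: (7,0) @ cyc 11
hop 1: (6,0) @ cyc 15  [W]
hop 2: (5,0) @ cyc 19  [W]
hop 3: (4,0) @ cyc 23  [W]
hop 4: (3,0) @ cyc 27  [W]
hop 5: (2,0) @ cyc 31  [W]
hop 6: (2,1) @ cyc 35  [N]

path = [(7,0), (6,0), (5,0), (4,0), (3,0), (2,0), (2,1)]
arrival = 35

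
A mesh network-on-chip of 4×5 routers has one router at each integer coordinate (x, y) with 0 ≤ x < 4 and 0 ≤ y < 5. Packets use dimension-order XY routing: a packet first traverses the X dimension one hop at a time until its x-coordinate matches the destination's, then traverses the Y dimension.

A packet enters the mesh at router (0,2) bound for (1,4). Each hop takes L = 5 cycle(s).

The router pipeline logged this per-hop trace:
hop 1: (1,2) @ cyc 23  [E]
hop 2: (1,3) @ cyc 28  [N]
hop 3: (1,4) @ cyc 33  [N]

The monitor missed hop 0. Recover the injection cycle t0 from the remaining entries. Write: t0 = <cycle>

At hop 1 the cycle is 23; in general cyc_k = t0 + kL.
So t0 = 23 − 1·5 = 18.

t0 = 18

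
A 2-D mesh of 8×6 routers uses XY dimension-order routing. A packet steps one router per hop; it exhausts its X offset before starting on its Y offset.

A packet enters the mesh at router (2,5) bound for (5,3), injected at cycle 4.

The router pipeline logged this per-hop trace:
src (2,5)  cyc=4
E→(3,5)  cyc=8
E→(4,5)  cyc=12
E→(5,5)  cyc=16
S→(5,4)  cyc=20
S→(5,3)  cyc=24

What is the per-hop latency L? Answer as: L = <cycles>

Between hops 0 and 1 the cycle counter advances 8 − 4 = 4.
Per-hop latency L = Δcyc = 4.

L = 4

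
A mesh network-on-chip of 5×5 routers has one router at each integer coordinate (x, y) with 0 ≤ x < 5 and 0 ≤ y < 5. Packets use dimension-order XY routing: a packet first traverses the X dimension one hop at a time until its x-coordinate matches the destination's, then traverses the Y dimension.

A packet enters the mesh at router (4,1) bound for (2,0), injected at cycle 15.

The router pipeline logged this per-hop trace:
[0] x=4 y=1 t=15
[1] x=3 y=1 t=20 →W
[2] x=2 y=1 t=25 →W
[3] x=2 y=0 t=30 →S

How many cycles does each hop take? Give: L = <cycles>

L = 5

From hop 0 (15) to hop 1 (20): +5 cycles.
One hop costs L cycles, so L = 5.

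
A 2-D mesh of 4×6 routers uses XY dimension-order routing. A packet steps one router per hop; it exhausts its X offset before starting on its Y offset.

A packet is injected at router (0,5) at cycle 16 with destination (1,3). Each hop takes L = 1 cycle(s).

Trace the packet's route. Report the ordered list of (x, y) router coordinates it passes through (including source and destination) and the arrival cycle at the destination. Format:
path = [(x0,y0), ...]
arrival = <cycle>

  0. router=(0,5) cycle=16 (inject)
  1. router=(1,5) cycle=17 dir=E
  2. router=(1,4) cycle=18 dir=S
  3. router=(1,3) cycle=19 dir=S

path = [(0,5), (1,5), (1,4), (1,3)]
arrival = 19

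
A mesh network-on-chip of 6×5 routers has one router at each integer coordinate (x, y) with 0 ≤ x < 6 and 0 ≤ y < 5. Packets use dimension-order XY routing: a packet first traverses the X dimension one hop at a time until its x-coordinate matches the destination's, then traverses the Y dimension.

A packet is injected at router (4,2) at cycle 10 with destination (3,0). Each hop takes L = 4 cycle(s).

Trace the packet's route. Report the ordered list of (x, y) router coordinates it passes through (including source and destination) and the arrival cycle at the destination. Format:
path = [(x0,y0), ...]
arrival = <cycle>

#0 — 4,2 | c10
#1 — 3,2 | c14 | W
#2 — 3,1 | c18 | S
#3 — 3,0 | c22 | S

path = [(4,2), (3,2), (3,1), (3,0)]
arrival = 22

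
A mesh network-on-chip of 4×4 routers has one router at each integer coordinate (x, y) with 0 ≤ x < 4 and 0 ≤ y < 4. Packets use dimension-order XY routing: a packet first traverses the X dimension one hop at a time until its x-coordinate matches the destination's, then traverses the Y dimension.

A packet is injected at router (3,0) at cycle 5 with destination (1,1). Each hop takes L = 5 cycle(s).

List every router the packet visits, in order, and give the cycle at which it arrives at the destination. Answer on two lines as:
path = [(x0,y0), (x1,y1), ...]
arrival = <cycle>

[0] x=3 y=0 t=5
[1] x=2 y=0 t=10 →W
[2] x=1 y=0 t=15 →W
[3] x=1 y=1 t=20 →N

path = [(3,0), (2,0), (1,0), (1,1)]
arrival = 20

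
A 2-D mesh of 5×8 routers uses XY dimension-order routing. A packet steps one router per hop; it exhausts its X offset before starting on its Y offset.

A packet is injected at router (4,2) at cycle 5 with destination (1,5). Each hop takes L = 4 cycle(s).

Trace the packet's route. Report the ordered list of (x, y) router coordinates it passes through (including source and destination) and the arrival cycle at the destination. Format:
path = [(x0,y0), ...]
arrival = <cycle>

path = [(4,2), (3,2), (2,2), (1,2), (1,3), (1,4), (1,5)]
arrival = 29

t=5: at (4,2)
t=9: at (3,2) after W
t=13: at (2,2) after W
t=17: at (1,2) after W
t=21: at (1,3) after N
t=25: at (1,4) after N
t=29: at (1,5) after N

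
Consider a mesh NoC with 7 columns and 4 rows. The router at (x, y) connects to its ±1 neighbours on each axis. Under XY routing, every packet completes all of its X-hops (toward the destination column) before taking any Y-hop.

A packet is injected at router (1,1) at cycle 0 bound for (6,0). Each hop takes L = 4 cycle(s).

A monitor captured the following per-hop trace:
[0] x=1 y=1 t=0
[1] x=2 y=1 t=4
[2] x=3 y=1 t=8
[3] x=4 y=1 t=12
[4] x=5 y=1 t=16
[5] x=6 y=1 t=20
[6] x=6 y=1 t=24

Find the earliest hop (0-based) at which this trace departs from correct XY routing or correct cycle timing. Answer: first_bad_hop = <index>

first_bad_hop = 6

hop 1: step (+1,+0), +4 cyc — ok
hop 2: step (+1,+0), +4 cyc — ok
hop 3: step (+1,+0), +4 cyc — ok
hop 4: step (+1,+0), +4 cyc — ok
hop 5: step (+1,+0), +4 cyc — ok
hop 6: step (+0,+0), +4 cyc — BAD: non-unit step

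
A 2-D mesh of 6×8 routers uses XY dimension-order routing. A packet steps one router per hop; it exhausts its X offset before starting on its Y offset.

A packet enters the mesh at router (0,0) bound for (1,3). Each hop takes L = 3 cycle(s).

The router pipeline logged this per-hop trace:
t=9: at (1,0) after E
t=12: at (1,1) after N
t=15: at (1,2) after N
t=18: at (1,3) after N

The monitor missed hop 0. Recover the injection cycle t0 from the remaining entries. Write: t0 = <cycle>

t0 = 6

cyc[1] = 9 and cyc[k] = t0 + k·L for every k.
t0 = cyc[1] − L = 9 − 3 = 6.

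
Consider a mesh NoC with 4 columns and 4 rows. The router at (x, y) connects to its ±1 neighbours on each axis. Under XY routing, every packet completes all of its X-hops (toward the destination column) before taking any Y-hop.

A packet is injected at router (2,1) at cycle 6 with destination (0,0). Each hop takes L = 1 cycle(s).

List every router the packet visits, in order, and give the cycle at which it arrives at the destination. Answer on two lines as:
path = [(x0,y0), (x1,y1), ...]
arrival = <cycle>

#0 — 2,1 | c6
#1 — 1,1 | c7 | W
#2 — 0,1 | c8 | W
#3 — 0,0 | c9 | S

path = [(2,1), (1,1), (0,1), (0,0)]
arrival = 9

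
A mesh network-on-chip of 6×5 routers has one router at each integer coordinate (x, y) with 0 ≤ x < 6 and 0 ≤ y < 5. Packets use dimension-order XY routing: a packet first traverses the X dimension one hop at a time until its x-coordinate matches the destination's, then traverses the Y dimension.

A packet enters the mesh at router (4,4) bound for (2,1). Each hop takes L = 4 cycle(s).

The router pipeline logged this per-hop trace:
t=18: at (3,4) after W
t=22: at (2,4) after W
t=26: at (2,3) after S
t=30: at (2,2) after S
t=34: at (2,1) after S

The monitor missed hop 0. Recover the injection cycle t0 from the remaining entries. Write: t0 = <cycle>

At hop 1 the cycle is 18; in general cyc_k = t0 + kL.
Subtract one hop: t0 = 18 − 4 = 14.

t0 = 14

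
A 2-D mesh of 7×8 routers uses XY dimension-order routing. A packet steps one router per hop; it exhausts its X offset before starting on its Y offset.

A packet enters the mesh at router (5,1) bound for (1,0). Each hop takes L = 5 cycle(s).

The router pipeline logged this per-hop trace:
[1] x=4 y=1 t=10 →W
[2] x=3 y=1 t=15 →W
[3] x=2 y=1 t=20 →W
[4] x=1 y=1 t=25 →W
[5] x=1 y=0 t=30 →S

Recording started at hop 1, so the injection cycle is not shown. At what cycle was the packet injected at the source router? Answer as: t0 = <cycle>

t0 = 5

The first recorded entry is hop 1 at cycle 10.
Therefore t0 = 10 − L = 5.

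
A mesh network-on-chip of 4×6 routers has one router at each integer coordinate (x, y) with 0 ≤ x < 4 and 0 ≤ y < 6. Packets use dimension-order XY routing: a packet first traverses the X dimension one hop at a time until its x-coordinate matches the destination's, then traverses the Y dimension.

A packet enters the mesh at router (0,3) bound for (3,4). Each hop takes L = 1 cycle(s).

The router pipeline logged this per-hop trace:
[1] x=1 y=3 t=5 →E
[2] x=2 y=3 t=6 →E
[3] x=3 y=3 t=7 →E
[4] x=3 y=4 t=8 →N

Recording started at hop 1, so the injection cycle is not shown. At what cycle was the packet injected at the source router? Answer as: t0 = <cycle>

t0 = 4

At hop 1 the cycle is 5; in general cyc_k = t0 + kL.
So t0 = 5 − 1·1 = 4.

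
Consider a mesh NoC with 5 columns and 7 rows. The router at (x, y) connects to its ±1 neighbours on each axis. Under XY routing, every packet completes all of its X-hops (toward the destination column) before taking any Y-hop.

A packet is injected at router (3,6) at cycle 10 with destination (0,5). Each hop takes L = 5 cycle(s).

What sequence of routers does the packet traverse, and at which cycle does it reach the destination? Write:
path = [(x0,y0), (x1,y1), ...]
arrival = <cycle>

[0] x=3 y=6 t=10
[1] x=2 y=6 t=15 →W
[2] x=1 y=6 t=20 →W
[3] x=0 y=6 t=25 →W
[4] x=0 y=5 t=30 →S

path = [(3,6), (2,6), (1,6), (0,6), (0,5)]
arrival = 30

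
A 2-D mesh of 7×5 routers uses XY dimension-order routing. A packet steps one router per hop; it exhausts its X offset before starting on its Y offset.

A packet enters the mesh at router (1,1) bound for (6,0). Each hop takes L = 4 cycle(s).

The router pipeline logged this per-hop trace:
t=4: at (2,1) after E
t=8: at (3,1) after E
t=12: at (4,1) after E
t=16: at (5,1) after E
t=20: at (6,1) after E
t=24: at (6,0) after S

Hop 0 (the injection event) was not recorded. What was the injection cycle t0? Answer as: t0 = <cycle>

cyc[1] = 4 and cyc[k] = t0 + k·L for every k.
t0 = cyc[1] − L = 4 − 4 = 0.

t0 = 0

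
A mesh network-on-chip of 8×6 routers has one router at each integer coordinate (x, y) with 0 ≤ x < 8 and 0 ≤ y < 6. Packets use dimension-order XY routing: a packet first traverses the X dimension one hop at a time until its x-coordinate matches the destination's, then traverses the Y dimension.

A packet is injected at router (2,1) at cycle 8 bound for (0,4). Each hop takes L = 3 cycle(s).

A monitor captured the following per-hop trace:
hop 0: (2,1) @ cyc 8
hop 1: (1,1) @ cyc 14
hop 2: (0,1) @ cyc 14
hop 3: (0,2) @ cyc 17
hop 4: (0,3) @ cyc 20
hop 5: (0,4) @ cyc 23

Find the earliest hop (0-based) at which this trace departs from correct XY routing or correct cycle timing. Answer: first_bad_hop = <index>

first_bad_hop = 1

hop 1: step (-1,+0), +6 cyc — BAD: Δcyc=6≠L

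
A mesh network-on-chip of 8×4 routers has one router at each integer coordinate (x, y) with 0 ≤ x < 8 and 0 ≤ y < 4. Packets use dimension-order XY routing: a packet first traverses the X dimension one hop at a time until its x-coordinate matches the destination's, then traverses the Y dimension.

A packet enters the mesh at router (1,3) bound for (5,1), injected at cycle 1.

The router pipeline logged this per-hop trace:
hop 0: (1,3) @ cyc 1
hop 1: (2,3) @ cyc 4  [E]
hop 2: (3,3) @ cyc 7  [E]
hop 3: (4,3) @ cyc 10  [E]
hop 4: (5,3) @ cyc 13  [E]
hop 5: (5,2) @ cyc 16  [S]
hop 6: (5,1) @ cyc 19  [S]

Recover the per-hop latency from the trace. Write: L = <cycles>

Between hops 0 and 1 the cycle counter advances 4 − 1 = 3.
Each hop adds L, hence L = 3.

L = 3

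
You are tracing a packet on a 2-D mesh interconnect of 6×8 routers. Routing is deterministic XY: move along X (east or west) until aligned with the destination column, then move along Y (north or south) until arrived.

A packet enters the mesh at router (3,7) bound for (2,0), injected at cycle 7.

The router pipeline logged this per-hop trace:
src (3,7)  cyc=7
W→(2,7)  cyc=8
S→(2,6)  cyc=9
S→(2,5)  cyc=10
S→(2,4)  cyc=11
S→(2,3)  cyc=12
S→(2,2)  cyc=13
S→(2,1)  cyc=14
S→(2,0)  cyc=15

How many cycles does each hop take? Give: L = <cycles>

L = 1

cyc[1] − cyc[0] = 8 − 7 = 1.
Per-hop latency L = Δcyc = 1.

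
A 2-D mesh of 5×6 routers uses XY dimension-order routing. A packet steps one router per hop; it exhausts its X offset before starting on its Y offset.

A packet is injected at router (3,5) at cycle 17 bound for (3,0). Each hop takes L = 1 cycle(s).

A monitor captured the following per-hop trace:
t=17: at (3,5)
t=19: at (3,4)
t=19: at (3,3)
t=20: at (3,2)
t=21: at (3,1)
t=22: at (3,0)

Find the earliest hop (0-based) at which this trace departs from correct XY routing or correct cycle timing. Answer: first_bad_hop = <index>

first_bad_hop = 1

  1: Δx=+0 Δy=-1 Δt=2 [BAD: Δcyc=2≠L]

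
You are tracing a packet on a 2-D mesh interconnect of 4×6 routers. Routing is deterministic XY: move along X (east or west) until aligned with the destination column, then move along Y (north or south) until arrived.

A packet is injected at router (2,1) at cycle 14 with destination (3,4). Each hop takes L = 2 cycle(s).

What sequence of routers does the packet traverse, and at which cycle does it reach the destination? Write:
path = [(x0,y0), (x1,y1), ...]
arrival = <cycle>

#0 — 2,1 | c14
#1 — 3,1 | c16 | E
#2 — 3,2 | c18 | N
#3 — 3,3 | c20 | N
#4 — 3,4 | c22 | N

path = [(2,1), (3,1), (3,2), (3,3), (3,4)]
arrival = 22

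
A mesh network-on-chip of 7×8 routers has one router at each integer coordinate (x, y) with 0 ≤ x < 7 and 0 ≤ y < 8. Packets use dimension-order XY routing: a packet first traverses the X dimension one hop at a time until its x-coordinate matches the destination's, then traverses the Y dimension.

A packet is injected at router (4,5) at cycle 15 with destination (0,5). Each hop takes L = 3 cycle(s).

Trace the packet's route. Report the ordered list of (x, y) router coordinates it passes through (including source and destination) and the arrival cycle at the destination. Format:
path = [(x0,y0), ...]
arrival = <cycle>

src (4,5)  cyc=15
W→(3,5)  cyc=18
W→(2,5)  cyc=21
W→(1,5)  cyc=24
W→(0,5)  cyc=27

path = [(4,5), (3,5), (2,5), (1,5), (0,5)]
arrival = 27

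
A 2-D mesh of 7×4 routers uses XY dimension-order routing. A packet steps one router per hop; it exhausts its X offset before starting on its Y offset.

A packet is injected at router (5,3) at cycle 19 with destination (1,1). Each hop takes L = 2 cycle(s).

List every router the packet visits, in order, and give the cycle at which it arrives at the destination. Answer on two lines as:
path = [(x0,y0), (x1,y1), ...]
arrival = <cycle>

src (5,3)  cyc=19
W→(4,3)  cyc=21
W→(3,3)  cyc=23
W→(2,3)  cyc=25
W→(1,3)  cyc=27
S→(1,2)  cyc=29
S→(1,1)  cyc=31

path = [(5,3), (4,3), (3,3), (2,3), (1,3), (1,2), (1,1)]
arrival = 31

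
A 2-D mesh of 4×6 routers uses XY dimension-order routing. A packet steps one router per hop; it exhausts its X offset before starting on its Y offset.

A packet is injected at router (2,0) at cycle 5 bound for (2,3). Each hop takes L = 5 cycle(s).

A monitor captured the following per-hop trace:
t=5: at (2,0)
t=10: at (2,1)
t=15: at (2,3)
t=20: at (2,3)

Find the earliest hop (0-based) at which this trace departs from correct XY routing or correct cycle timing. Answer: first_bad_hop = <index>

[1] (+0,+1) / 5c ⇒ ok
[2] (+0,+2) / 5c ⇒ BAD: non-unit step

first_bad_hop = 2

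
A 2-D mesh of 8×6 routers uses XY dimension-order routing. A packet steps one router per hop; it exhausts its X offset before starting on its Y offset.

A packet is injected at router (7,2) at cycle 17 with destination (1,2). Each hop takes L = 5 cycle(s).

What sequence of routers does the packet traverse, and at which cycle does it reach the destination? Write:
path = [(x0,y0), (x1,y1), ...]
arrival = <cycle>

path = [(7,2), (6,2), (5,2), (4,2), (3,2), (2,2), (1,2)]
arrival = 47

  0. router=(7,2) cycle=17 (inject)
  1. router=(6,2) cycle=22 dir=W
  2. router=(5,2) cycle=27 dir=W
  3. router=(4,2) cycle=32 dir=W
  4. router=(3,2) cycle=37 dir=W
  5. router=(2,2) cycle=42 dir=W
  6. router=(1,2) cycle=47 dir=W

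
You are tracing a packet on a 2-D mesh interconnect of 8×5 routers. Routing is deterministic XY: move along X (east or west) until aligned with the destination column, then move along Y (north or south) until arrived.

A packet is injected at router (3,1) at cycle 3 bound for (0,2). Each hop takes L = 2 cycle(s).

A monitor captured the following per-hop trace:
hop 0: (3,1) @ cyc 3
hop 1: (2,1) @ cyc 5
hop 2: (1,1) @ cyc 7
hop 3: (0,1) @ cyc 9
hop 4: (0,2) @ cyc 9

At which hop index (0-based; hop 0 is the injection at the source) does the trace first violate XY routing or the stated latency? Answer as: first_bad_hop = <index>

[1] (-1,+0) / 2c ⇒ ok
[2] (-1,+0) / 2c ⇒ ok
[3] (-1,+0) / 2c ⇒ ok
[4] (+0,+1) / 0c ⇒ BAD: Δcyc=0≠L

first_bad_hop = 4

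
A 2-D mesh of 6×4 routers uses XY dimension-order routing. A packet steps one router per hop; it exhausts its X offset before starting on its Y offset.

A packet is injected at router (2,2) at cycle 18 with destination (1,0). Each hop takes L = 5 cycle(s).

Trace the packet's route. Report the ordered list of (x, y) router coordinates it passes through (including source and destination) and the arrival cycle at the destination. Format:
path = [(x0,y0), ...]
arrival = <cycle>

t=18: at (2,2)
t=23: at (1,2) after W
t=28: at (1,1) after S
t=33: at (1,0) after S

path = [(2,2), (1,2), (1,1), (1,0)]
arrival = 33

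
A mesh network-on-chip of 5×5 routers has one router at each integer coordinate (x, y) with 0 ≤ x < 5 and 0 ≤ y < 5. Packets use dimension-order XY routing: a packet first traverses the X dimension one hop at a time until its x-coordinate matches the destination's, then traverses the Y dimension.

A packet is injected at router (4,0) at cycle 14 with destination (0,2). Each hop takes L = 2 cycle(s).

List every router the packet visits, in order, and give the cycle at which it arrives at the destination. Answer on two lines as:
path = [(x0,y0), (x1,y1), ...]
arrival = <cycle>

path = [(4,0), (3,0), (2,0), (1,0), (0,0), (0,1), (0,2)]
arrival = 26

[0] x=4 y=0 t=14
[1] x=3 y=0 t=16 →W
[2] x=2 y=0 t=18 →W
[3] x=1 y=0 t=20 →W
[4] x=0 y=0 t=22 →W
[5] x=0 y=1 t=24 →N
[6] x=0 y=2 t=26 →N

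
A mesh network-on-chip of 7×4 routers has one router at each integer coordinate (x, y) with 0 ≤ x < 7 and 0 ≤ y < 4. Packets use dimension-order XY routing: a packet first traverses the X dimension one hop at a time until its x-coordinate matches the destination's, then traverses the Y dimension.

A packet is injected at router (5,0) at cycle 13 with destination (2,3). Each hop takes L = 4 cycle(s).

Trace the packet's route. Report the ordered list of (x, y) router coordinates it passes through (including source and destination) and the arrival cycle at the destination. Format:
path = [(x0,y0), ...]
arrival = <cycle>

path = [(5,0), (4,0), (3,0), (2,0), (2,1), (2,2), (2,3)]
arrival = 37

src (5,0)  cyc=13
W→(4,0)  cyc=17
W→(3,0)  cyc=21
W→(2,0)  cyc=25
N→(2,1)  cyc=29
N→(2,2)  cyc=33
N→(2,3)  cyc=37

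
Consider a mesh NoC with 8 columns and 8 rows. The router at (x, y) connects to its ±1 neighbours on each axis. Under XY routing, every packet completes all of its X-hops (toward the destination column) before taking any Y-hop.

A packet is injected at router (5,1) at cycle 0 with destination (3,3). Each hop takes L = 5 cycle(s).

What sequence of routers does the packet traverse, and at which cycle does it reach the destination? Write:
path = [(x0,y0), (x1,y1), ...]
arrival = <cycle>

path = [(5,1), (4,1), (3,1), (3,2), (3,3)]
arrival = 20

hop 0: (5,1) @ cyc 0
hop 1: (4,1) @ cyc 5  [W]
hop 2: (3,1) @ cyc 10  [W]
hop 3: (3,2) @ cyc 15  [N]
hop 4: (3,3) @ cyc 20  [N]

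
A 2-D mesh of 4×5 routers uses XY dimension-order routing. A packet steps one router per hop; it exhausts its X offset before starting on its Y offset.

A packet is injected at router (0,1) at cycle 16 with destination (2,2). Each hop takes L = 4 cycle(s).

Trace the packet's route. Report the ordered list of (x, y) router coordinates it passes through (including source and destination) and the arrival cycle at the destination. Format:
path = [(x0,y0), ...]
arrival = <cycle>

hop 0: (0,1) @ cyc 16
hop 1: (1,1) @ cyc 20  [E]
hop 2: (2,1) @ cyc 24  [E]
hop 3: (2,2) @ cyc 28  [N]

path = [(0,1), (1,1), (2,1), (2,2)]
arrival = 28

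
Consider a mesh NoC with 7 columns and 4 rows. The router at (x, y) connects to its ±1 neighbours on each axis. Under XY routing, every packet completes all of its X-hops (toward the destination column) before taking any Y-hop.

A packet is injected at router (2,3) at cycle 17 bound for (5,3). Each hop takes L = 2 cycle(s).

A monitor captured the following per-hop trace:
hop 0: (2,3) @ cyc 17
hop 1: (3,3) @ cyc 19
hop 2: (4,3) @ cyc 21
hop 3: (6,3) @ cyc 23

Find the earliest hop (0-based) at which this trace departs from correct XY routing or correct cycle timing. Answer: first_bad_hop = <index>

check 1→ d=(1,0) cyc+2: ok
check 2→ d=(1,0) cyc+2: ok
check 3→ d=(2,0) cyc+2: BAD: non-unit step

first_bad_hop = 3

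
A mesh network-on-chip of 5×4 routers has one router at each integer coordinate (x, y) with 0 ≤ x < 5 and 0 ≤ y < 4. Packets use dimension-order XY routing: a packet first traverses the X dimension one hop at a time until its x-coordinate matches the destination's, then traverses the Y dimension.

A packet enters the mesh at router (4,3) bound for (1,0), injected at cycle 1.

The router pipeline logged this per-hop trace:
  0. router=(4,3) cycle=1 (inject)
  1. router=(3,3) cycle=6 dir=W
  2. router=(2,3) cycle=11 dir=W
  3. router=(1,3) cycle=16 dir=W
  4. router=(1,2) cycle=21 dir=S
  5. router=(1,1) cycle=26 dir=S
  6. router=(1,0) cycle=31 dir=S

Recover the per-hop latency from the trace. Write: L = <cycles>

From hop 0 (1) to hop 1 (6): +5 cycles.
One hop costs L cycles, so L = 5.

L = 5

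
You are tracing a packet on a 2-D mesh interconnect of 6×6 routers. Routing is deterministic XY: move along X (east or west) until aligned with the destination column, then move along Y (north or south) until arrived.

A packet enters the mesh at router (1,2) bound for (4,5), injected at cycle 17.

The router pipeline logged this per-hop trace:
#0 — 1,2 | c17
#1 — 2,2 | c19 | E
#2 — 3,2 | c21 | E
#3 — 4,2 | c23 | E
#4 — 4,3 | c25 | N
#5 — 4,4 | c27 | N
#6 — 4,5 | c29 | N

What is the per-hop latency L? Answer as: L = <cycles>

Between hops 0 and 1 the cycle counter advances 19 − 17 = 2.
Per-hop latency L = Δcyc = 2.

L = 2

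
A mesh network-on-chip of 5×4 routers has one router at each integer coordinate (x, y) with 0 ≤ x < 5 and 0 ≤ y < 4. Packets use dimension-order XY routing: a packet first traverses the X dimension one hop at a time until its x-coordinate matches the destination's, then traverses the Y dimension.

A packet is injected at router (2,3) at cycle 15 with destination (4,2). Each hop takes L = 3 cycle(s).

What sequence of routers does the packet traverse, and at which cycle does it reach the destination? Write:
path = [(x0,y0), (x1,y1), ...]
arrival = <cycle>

  0. router=(2,3) cycle=15 (inject)
  1. router=(3,3) cycle=18 dir=E
  2. router=(4,3) cycle=21 dir=E
  3. router=(4,2) cycle=24 dir=S

path = [(2,3), (3,3), (4,3), (4,2)]
arrival = 24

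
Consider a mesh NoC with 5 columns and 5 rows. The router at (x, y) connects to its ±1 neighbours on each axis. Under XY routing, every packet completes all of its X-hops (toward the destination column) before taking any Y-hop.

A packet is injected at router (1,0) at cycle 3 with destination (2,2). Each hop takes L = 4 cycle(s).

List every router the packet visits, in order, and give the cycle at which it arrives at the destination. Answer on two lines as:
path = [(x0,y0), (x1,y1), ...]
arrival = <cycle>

path = [(1,0), (2,0), (2,1), (2,2)]
arrival = 15

[0] x=1 y=0 t=3
[1] x=2 y=0 t=7 →E
[2] x=2 y=1 t=11 →N
[3] x=2 y=2 t=15 →N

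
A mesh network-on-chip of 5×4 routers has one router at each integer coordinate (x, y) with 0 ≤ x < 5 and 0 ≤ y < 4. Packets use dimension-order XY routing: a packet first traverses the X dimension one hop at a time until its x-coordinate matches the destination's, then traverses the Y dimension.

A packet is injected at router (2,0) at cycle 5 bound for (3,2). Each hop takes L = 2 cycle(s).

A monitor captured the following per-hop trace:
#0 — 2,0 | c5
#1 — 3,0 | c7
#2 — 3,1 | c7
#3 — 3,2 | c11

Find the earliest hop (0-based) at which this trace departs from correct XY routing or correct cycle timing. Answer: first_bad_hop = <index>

[1] (+1,+0) / 2c ⇒ ok
[2] (+0,+1) / 0c ⇒ BAD: Δcyc=0≠L

first_bad_hop = 2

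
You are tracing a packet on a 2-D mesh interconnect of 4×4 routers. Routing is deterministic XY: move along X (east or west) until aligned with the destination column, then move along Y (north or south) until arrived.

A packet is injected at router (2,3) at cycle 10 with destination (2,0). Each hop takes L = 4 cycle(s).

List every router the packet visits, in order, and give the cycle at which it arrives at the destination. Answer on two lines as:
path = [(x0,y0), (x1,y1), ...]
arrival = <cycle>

path = [(2,3), (2,2), (2,1), (2,0)]
arrival = 22

src (2,3)  cyc=10
S→(2,2)  cyc=14
S→(2,1)  cyc=18
S→(2,0)  cyc=22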